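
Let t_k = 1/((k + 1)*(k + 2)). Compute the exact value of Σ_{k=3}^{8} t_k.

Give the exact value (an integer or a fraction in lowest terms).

r(k) = (k + 1)/(k + 3) after simplifying.
So A=k + 1 and B=k + 3, with C=1.
Key eq: (k + 1)·f(k+1) = (k + 2)·f(k) + (1).
deg f ≤ 1 (via 1,1,0).
Match coefficients ⇒ f(k) = k.
Certificate R = B(k−1)f/C = k*(k + 2) gives s_k = k/(k + 1).
s_(k+1) − s_k = 1/(k**2 + 3*k + 2) = t_k.
Evaluate s at k=9 and k=3: 9/10 and 3/4; difference 3/20.

Σ = 3/20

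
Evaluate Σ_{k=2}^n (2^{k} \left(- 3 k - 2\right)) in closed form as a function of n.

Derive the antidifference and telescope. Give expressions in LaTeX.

Step 1: r(k) = 2*(3*k + 5)/(3*k + 2).
So A=2 and B=1, with C=k + 2/3.
Key eq: (2)·f(k+1) = (1)·f(k) + (k + 2/3).
deg f ≤ 1 (via 0,0,1).
Solving with deg f ≤ 1: f(k) = (3*k - 4)/3.
R(k) = B(k−1)·f(k)/C(k) = (3*k - 4)/(3*k + 2); s_k = R·t_k = 2**k*(4 - 3*k).
Verify: 2**k*(-3*k - 2) matches t_k.
Telescope: S(n) = s_(n+1) − s_(2) = 2**(n + 1)*(1 - 3*n) − (-8) = -6*2**n*n + 2*2**n + 8.

S(n) = - 6 \cdot 2^{n} n + 2 \cdot 2^{n} + 8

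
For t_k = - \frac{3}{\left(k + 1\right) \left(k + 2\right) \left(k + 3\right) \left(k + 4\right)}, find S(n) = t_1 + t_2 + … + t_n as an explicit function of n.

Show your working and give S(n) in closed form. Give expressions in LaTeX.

S(n) = \frac{n \left(- n^{2} - 9 n - 26\right)}{24 \left(n^{3} + 9 n^{2} + 26 n + 24\right)}

Ratio r(k) = (k + 1)/(k + 5).
Factor: A=k + 1; B=k + 5; C=1.
Set up (k + 1)·f(k+1) − (k + 4)·f(k) − (1) = 0.
Bound: deg f ≤ 3.
Coefficient equations give f(k) = k*(k**2 + 6*k + 11)/18.
Then R = B(k−1)f/C = k*(k + 4)*(k**2 + 6*k + 11)/18, so s_k = R(k)·t_k = k*(-k**2 - 6*k - 11)/(6*(k + 1)*(k + 2)*(k + 3)).
Check: Δs_k = -3/(k**4 + 10*k**3 + 35*k**2 + 50*k + 24). ✓
Σ_(k=1)^n t_k = s_(n+1) − s_(1) = ((-n**3 - 9*n**2 - 26*n - 18)/(6*(n**3 + 9*n**2 + 26*n + 24))) − (-1/8), i.e. n*(-n**2 - 9*n - 26)/(24*(n**3 + 9*n**2 + 26*n + 24)).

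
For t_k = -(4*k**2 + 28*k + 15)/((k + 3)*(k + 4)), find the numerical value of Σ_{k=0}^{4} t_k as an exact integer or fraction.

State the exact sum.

t_(k+1)/t_k = (k + 3)*(28*k + 4*(k + 1)**2 + 43)/((k + 5)*(4*k**2 + 28*k + 15)).
Gosper form: A/B · C(k+1)/C(k) with A=k + 3, B=k + 5, C=k**2 + 7*k + 15/4.
Need (k + 3)·f(k+1) − (k + 4)·f(k) = k**2 + 7*k + 15/4.
Degrees (1,1,2) ⇒ d ≤ 2.
Coefficient equations give f(k) = k*(4*k + 1)/4.
Then R = B(k−1)f/C = k*(k + 4)*(4*k + 1)/(4*k**2 + 28*k + 15), so s_k = R(k)·t_k = k*(-4*k - 1)/(k + 3).
Verify: (-4*k**2 - 28*k - 15)/(k**2 + 7*k + 12) matches t_k.
Evaluate s at k=5 and k=0: -105/8 and 0; difference -105/8.

Σ = -105/8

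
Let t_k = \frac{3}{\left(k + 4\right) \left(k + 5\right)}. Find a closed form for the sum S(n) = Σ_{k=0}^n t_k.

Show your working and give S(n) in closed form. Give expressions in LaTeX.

r(k) = (k + 4)/(k + 6) after simplifying.
A = k + 4, B = k + 6, C = 1.
Need (k + 4)·f(k+1) − (k + 5)·f(k) = 1.
deg f ≤ 1 (via 1,1,0).
Coefficient equations give f(k) = k/4.
Then R = B(k−1)f/C = k*(k + 5)/4, so s_k = R(k)·t_k = 3*k/(4*(k + 4)).
s_(k+1) − s_k = 3/(k**2 + 9*k + 20) = t_k.
Σ_(k=0)^n t_k = s_(n+1) − s_(0) = (3*(n + 1)/(4*(n + 5))) − (0), i.e. 3*(n + 1)/(4*(n + 5)).

S(n) = \frac{3 \left(n + 1\right)}{4 \left(n + 5\right)}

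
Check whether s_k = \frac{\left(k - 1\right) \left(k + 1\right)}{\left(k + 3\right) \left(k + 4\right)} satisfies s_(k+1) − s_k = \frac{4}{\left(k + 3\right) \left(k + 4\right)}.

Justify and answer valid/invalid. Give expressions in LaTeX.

Invalid: residual \frac{3 \left(k - 5\right)}{k^{3} + 12 k^{2} + 47 k + 60} ≠ 0.

s_(k+1) = k*(k + 2)/((k + 4)*(k + 5))
s_(k+1) − s_k = (7*k + 5)/(k**3 + 12*k**2 + 47*k + 60)
(s_(k+1) − s_k) − t_k = 3*(k - 5)/(k**3 + 12*k**2 + 47*k + 60)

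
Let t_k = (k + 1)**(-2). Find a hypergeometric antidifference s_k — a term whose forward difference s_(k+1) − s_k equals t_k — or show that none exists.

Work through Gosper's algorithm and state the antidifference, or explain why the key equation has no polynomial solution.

Step 1: r(k) = (k + 1)**2/(k + 2)**2.
Take A(k)=k**2 + 2*k + 1, B(k)=k**2 + 4*k + 4, C(k)=1.
Set up (k**2 + 2*k + 1)·f(k+1) − (k**2 + 2*k + 1)·f(k) − (1) = 0.
Bound: deg f ≤ 0.
Write f(k) = c0. Then LHS − RHS = -1, requiring -1 = 0: contradictory. No certificate.

none (Gosper's algorithm certifies no s_k)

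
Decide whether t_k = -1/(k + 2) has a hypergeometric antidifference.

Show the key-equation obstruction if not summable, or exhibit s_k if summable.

No. Not Gosper-summable.

Step 1: r(k) = (k + 2)/(k + 3).
Normal form (A,B,C) = (k + 2, k + 3, 1).
Need (k + 2)·f(k+1) − (k + 2)·f(k) = 1.
deg f ≤ 0 (via 1,1,0).
Put f(k) = c0: A·f(k+1) − B(k−1)·f(k) − C = -1; need -1 = 0 — inconsistent ⇒ no f, not summable.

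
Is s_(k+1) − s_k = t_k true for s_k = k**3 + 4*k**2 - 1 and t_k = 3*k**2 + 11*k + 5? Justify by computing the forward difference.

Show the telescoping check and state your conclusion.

valid (s_(k+1) − s_k reduces to t_k)

s_(k+1) = (k + 1)**3 + 4*(k + 1)**2 - 1
s_(k+1) − s_k = 3*k**2 + 11*k + 5
(s_(k+1) − s_k) − t_k = 0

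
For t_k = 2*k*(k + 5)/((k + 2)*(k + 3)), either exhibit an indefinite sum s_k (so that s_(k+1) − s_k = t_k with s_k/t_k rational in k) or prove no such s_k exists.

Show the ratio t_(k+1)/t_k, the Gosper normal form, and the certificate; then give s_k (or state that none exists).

s_k = 2*k*(k - 1)/(k + 2)

The ratio is (k + 1)*(k + 2)*(k + 6)/(k*(k + 4)*(k + 5)).
So A=k + 2 and B=k + 4, with C=k**2 + 5*k.
Solve (k + 2)·f(k+1) − (k + 3)·f(k) = k**2 + 5*k.
d = 2 from the (1,1,2) case.
Solve for f: f(k) = k*(k - 1) (degree 2 ≤ 2).
So s_k = (B(k−1)f/C)·t_k = ((k - 1)*(k + 3)/(k + 5))·t_k = 2*k*(k - 1)/(k + 2).
Δs = 2*k*(k + 5)/(k**2 + 5*k + 6), as required.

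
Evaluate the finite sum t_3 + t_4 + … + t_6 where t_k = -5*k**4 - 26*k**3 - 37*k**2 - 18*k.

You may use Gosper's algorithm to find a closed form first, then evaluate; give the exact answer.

r(k) = (5*k**4 + 46*k**3 + 145*k**2 + 190*k + 86)/(k*(5*k**3 + 26*k**2 + 37*k + 18)) after simplifying.
So A=1 and B=1, with C=k**4 + 26*k**3/5 + 37*k**2/5 + 18*k/5.
Set up (1)·f(k+1) − (1)·f(k) − (k**4 + 26*k**3/5 + 37*k**2/5 + 18*k/5) = 0.
d = 5 from the (0,0,4) case.
Solve for f: f(k) = k*(k - 1)*(k**3 + 5*k**2 + 6*k + 3)/5 (degree 5 ≤ 5).
So s_k = (B(k−1)f/C)·t_k = ((k - 1)*(k**3 + 5*k**2 + 6*k + 3)/(5*k**3 + 26*k**2 + 37*k + 18))·t_k = k*(-k**4 - 4*k**3 - k**2 + 3*k + 3).
Verify: k*(-5*k**3 - 26*k**2 - 37*k - 18) matches t_k.
Evaluate s at k=7 and k=3: -26586 and -558; difference -26028.

Σ = -26028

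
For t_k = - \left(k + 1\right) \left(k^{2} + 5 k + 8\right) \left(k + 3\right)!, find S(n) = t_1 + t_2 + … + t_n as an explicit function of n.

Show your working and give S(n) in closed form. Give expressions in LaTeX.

Step 1: r(k) = (k + 2)*(k + 4)*(5*k + (k + 1)**2 + 13)/((k + 1)*(k**2 + 5*k + 8)).
Gosper form: A/B · C(k+1)/C(k) with A=k + 4, B=1, C=k**3 + 6*k**2 + 13*k + 8.
f must satisfy (k + 4)·f(k+1) − (1)·f(k) = k**3 + 6*k**2 + 13*k + 8.
d = 2 from the (1,0,3) case.
Coefficient equations give f(k) = k*(k + 1).
Then R = B(k−1)f/C = k/(k**2 + 5*k + 8), so s_k = R(k)·t_k = -k*(k + 1)*factorial(k + 3).
Verify: -(k + 1)*(k**2 + 5*k + 8)*factorial(k + 3) matches t_k.
s_(n+1) = -(n + 1)*(n + 2)*factorial(n + 4) and s_(1) = -48, so S(n) = -n**2*factorial(n + 4) - 3*n*factorial(n + 4) - 2*factorial(n + 4) + 48.

S(n) = - n^{2} \left(n + 4\right)! - 3 n \left(n + 4\right)! - 2 \left(n + 4\right)! + 48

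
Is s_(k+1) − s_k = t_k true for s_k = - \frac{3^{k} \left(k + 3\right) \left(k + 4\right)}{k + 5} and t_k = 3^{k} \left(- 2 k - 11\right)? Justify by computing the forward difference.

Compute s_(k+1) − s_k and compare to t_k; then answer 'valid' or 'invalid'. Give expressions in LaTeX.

s_(k+1) = -3**(k + 1)*(k + 4)*(k + 5)/(k + 6)
s_(k+1) − s_k = 3**k*(-2*k**3 - 29*k**2 - 141*k - 228)/(k**2 + 11*k + 30)
(s_(k+1) − s_k) − t_k = 3**k*(4*k**2 + 40*k + 102)/(k**2 + 11*k + 30)

Invalid: residual \frac{3^{k} \left(4 k^{2} + 40 k + 102\right)}{k^{2} + 11 k + 30} ≠ 0.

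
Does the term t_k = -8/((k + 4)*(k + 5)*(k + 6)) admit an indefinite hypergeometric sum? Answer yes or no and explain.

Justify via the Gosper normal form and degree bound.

Ratio r(k) = (k + 4)/(k + 7).
Gosper form: A/B · C(k+1)/C(k) with A=k + 4, B=k + 7, C=1.
Solve (k + 4)·f(k+1) − (k + 6)·f(k) = 1.
Degrees (1,1,0) ⇒ d ≤ 2.
Solve for f: f(k) = k*(k + 9)/40 (degree 2 ≤ 2).
Get s_k = R·t_k = k*(-k - 9)/(5*(k + 4)*(k + 5)) with R(k) = B(k−1)f(k)/C(k) = k*(k + 6)*(k + 9)/40.
Verify: -8/(k**3 + 15*k**2 + 74*k + 120) matches t_k.

Yes. s_k = k*(-k - 9)/(5*(k + 4)*(k + 5)).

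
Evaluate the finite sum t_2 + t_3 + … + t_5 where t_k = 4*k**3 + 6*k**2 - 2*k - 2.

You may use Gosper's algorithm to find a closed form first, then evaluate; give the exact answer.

Σ = 1184

Compute t_(k+1)/t_k: get (2*k**3 + 9*k**2 + 11*k + 3)/(2*k**3 + 3*k**2 - k - 1).
Normal form (A,B,C) = (1, 1, k**3 + 3*k**2/2 - k/2 - 1/2).
Solve (1)·f(k+1) − (1)·f(k) = k**3 + 3*k**2/2 - k/2 - 1/2.
Degrees (0,0,3) ⇒ d ≤ 4.
Coefficient equations give f(k) = k**2*(k**2 - 3)/4.
Then R = B(k−1)f/C = k**2*(k**2 - 3)/(2*(2*k + 1)*(k**2 + k - 1)), so s_k = R(k)·t_k = k**2*(k**2 - 3).
Verify: 4*k**3 + 6*k**2 - 2*k - 2 matches t_k.
Sum = s_(6) − s_(2); s_(6) = 1188, s_(2) = 4 ⇒ 1184.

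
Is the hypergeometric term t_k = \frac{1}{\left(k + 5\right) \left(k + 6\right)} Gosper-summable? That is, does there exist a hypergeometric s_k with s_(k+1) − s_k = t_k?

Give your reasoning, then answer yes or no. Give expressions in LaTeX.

The ratio is (k + 5)/(k + 7).
So A=k + 5 and B=k + 7, with C=1.
Solve (k + 5)·f(k+1) − (k + 6)·f(k) = 1.
Bound: deg f ≤ 1.
Match coefficients ⇒ f(k) = k/5.
Then R = B(k−1)f/C = k*(k + 6)/5, so s_k = R(k)·t_k = k/(5*(k + 5)).
Verify: 1/(k**2 + 11*k + 30) matches t_k.

Yes. s_k = \frac{k}{5 \left(k + 5\right)}.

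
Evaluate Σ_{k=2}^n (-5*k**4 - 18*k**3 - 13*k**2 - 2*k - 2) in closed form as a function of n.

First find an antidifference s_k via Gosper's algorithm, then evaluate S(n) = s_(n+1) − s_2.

S(n) = -n**5 - 7*n**4 - 15*n**3 - 12*n**2 - 5*n + 40

Compute t_(k+1)/t_k: get (5*k**4 + 38*k**3 + 97*k**2 + 102*k + 40)/(5*k**4 + 18*k**3 + 13*k**2 + 2*k + 2).
Factor: A=1; B=1; C=k**4 + 18*k**3/5 + 13*k**2/5 + 2*k/5 + 2/5.
Solve (1)·f(k+1) − (1)·f(k) = k**4 + 18*k**3/5 + 13*k**2/5 + 2*k/5 + 2/5.
deg f ≤ 5 (via 0,0,4).
Match coefficients ⇒ f(k) = k*(k + 1)*(k**3 + k**2 - 4*k + 3)/5.
R(k) = B(k−1)·f(k)/C(k) = k*(k**3 + k**2 - 4*k + 3)/(5*k**3 + 13*k**2 + 2); s_k = R·t_k = k*(-k**4 - 2*k**3 + 3*k**2 + k - 3).
Check: Δs_k = -5*k**4 - 18*k**3 - 13*k**2 - 2*k - 2. ✓
Σ_(k=2)^n t_k = s_(n+1) − s_(2) = (-n**5 - 7*n**4 - 15*n**3 - 12*n**2 - 5*n - 2) − (-42), i.e. -n**5 - 7*n**4 - 15*n**3 - 12*n**2 - 5*n + 40.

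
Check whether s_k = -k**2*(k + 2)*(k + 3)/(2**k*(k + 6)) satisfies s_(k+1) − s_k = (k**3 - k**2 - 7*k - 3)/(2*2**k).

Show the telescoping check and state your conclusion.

s_(k+1) = -(k + 1)**2*(k + 3)*(k + 4)/(2*2**k*(k + 7))
s_(k+1) − s_k = (k**5 + 9*k**4 + k**3 - 109*k**2 - 198*k - 72)/(2*2**k*(k**2 + 13*k + 42))
(s_(k+1) − s_k) − t_k = 3*(-k**4 - 7*k**3 + 9*k**2 + 45*k + 18)/(2*2**k*(k**2 + 13*k + 42))

Invalid: residual 3*(-k**4 - 7*k**3 + 9*k**2 + 45*k + 18)/(2*2**k*(k**2 + 13*k + 42)) ≠ 0.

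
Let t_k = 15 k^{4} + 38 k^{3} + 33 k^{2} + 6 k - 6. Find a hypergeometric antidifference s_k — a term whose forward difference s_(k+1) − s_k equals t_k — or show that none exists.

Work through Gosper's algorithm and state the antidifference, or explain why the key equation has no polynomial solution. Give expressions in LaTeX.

s_k = k \left(3 k^{4} + 2 k^{3} - 3 k^{2} - 4 k - 4\right)

The ratio is (15*k**4 + 98*k**3 + 237*k**2 + 246*k + 86)/(15*k**4 + 38*k**3 + 33*k**2 + 6*k - 6).
Gosper form: A/B · C(k+1)/C(k) with A=1, B=1, C=k**4 + 38*k**3/15 + 11*k**2/5 + 2*k/5 - 2/5.
Key eq: (1)·f(k+1) = (1)·f(k) + (k**4 + 38*k**3/15 + 11*k**2/5 + 2*k/5 - 2/5).
d = 5 from the (0,0,4) case.
Solve for f: f(k) = k*(3*k**4 + 2*k**3 - 3*k**2 - 4*k - 4)/15 (degree 5 ≤ 5).
Then R = B(k−1)f/C = k*(3*k**4 + 2*k**3 - 3*k**2 - 4*k - 4)/(15*k**4 + 38*k**3 + 33*k**2 + 6*k - 6), so s_k = R(k)·t_k = k*(3*k**4 + 2*k**3 - 3*k**2 - 4*k - 4).
Verify: 15*k**4 + 38*k**3 + 33*k**2 + 6*k - 6 matches t_k.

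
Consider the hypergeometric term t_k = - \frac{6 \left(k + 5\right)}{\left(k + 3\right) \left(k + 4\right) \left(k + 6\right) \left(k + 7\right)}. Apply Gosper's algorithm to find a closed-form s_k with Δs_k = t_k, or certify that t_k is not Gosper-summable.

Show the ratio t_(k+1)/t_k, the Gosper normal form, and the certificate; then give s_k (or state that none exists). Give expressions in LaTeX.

s_k = \frac{k \left(- k - 9\right)}{6 \left(k^{2} + 9 k + 18\right)}

Ratio r(k) = (k + 3)*(k + 6)**2/((k + 5)**2*(k + 8)).
A = k + 3, B = k + 8, C = k**2 + 10*k + 25.
Key eq: (k + 3)·f(k+1) = (k + 7)·f(k) + (k**2 + 10*k + 25).
Degrees (1,1,2) ⇒ d ≤ 4.
Match coefficients ⇒ f(k) = k*(k + 4)*(k + 5)*(k + 9)/36.
Then R = B(k−1)f/C = k*(k + 4)*(k + 7)*(k + 9)/(36*(k + 5)), so s_k = R(k)·t_k = k*(-k - 9)/(6*(k**2 + 9*k + 18)).
Δs = 6*(-k - 5)/(k**4 + 20*k**3 + 145*k**2 + 450*k + 504), as required.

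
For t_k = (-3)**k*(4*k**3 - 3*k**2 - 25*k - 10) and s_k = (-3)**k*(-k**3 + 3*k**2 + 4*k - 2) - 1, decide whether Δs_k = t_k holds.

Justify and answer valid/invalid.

valid (s_(k+1) − s_k reduces to t_k)

s_(k+1) = (-3)**(k + 1)*(4*k - (k + 1)**3 + 3*(k + 1)**2 + 2) - 1
s_(k+1) − s_k = (-3)**k*(4*k**3 - 3*k**2 - 25*k - 10)
(s_(k+1) − s_k) − t_k = 0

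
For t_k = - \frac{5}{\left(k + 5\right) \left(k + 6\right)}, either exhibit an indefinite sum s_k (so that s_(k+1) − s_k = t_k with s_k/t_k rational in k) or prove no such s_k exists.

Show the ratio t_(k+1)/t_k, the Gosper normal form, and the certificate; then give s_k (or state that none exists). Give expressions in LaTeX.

t_(k+1)/t_k = (k + 5)/(k + 7).
A = k + 5, B = k + 7, C = 1.
Set up (k + 5)·f(k+1) − (k + 6)·f(k) − (1) = 0.
deg f ≤ 1 (via 1,1,0).
Coefficient equations give f(k) = k/5.
Then R = B(k−1)f/C = k*(k + 6)/5, so s_k = R(k)·t_k = -k/(k + 5).
Verify: -5/(k**2 + 11*k + 30) matches t_k.

s_k = - \frac{k}{k + 5}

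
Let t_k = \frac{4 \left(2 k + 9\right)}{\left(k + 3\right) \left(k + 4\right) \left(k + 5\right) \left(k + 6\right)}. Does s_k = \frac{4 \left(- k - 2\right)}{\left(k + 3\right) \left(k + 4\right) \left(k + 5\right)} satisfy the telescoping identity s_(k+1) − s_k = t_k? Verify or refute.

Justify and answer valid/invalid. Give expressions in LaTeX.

s_(k+1) = 4*(-k - 3)/((k + 4)*(k + 5)*(k + 6))
s_(k+1) − s_k = 4*(2*k + 3)/(k**4 + 18*k**3 + 119*k**2 + 342*k + 360)
(s_(k+1) − s_k) − t_k = -24/(k**4 + 18*k**3 + 119*k**2 + 342*k + 360)

Invalid: residual - \frac{24}{k^{4} + 18 k^{3} + 119 k^{2} + 342 k + 360} ≠ 0.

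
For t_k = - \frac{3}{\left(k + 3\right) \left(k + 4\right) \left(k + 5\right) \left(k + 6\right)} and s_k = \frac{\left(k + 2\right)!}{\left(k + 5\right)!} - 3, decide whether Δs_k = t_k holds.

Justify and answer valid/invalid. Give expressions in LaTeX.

s_(k+1) = factorial(k + 3)/factorial(k + 6) - 3
s_(k+1) − s_k = -3/((k + 3)*(k + 4)*(k + 5)*(k + 6))
(s_(k+1) − s_k) − t_k = 0

valid (s_(k+1) − s_k reduces to t_k)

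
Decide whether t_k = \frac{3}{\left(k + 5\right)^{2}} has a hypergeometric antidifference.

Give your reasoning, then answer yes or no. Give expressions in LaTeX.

Step 1: r(k) = (k + 5)**2/(k + 6)**2.
A = k**2 + 10*k + 25, B = k**2 + 12*k + 36, C = 1.
Need (k**2 + 10*k + 25)·f(k+1) − (k**2 + 10*k + 25)·f(k) = 1.
From deg A=2, deg B=2, deg C=0: d=0.
Generic f = c0 gives residual -1; -1 = 0 cannot hold, so t_k is not Gosper-summable.

No — t_k has no hypergeometric antidifference.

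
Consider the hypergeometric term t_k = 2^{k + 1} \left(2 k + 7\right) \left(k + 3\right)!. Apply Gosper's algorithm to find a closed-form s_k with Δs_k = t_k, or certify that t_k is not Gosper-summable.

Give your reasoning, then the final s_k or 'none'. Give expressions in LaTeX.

s_k = 2^{k + 1} \left(k + 3\right)!

The ratio is 2*(k + 4)*(2*k + 9)/(2*k + 7).
A = 2*k + 8, B = 1, C = k + 7/2.
f must satisfy (2*k + 8)·f(k+1) − (1)·f(k) = k + 7/2.
deg f ≤ 0 (via 1,0,1).
Solving with deg f ≤ 0: f(k) = 1/2.
Get s_k = R·t_k = 2**(k + 1)*factorial(k + 3) with R(k) = B(k−1)f(k)/C(k) = 1/(2*k + 7).
Verify: 2**(k + 1)*(2*k + 7)*factorial(k + 3) matches t_k.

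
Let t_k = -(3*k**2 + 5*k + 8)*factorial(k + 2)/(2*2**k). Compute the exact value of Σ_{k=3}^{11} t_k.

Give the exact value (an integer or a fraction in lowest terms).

r(k) = (k + 3)*(5*k + 3*(k + 1)**2 + 13)/(2*(3*k**2 + 5*k + 8)) after simplifying.
Take A(k)=k/2 + 3/2, B(k)=1, C(k)=k**2 + 5*k/3 + 8/3.
Set up (k/2 + 3/2)·f(k+1) − (1)·f(k) − (k**2 + 5*k/3 + 8/3) = 0.
Bound: deg f ≤ 1.
Solving with deg f ≤ 1: f(k) = 2*(3*k - 1)/3.
So s_k = (B(k−1)f/C)·t_k = (2*(3*k - 1)/(3*k**2 + 5*k + 8))·t_k = -(3*k - 1)*factorial(k + 2)/2**k.
s_(k+1) − s_k = -(3*k**2 + 5*k + 8)*factorial(k + 2)/(2*2**k) = t_k.
Sum = s_(12) − s_(3); s_(12) = -1489863375/2, s_(3) = -120 ⇒ -1489863135/2.

Σ = -1489863135/2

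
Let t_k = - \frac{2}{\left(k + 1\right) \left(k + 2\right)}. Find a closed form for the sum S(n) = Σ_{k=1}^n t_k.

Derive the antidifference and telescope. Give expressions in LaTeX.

S(n) = - \frac{n}{n + 2}

Compute t_(k+1)/t_k: get (k + 1)/(k + 3).
Take A(k)=k + 1, B(k)=k + 3, C(k)=1.
f must satisfy (k + 1)·f(k+1) − (k + 2)·f(k) = 1.
d = 1 from the (1,1,0) case.
Solve for f: f(k) = k (degree 1 ≤ 1).
So s_k = (B(k−1)f/C)·t_k = (k*(k + 2))·t_k = -2*k/(k + 1).
s_(k+1) − s_k = -2/(k**2 + 3*k + 2) = t_k.
Σ_(k=1)^n t_k = s_(n+1) − s_(1) = (2*(-n - 1)/(n + 2)) − (-1), i.e. -n/(n + 2).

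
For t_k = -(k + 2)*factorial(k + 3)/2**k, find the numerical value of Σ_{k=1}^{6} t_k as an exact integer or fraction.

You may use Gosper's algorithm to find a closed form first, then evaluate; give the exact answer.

Σ = -56676

r(k) = (k + 3)*(k + 4)/(2*(k + 2)) after simplifying.
Normal form (A,B,C) = (k/2 + 2, 1, k + 2).
f must satisfy (k/2 + 2)·f(k+1) − (1)·f(k) = k + 2.
From deg A=1, deg B=0, deg C=1: d=0.
Match coefficients ⇒ f(k) = 2.
So s_k = (B(k−1)f/C)·t_k = (2/(k + 2))·t_k = -2**(1 - k)*factorial(k + 3).
Verify: -(k + 2)*factorial(k + 3)/2**k matches t_k.
Sum = s_(7) − s_(1); s_(7) = -56700, s_(1) = -24 ⇒ -56676.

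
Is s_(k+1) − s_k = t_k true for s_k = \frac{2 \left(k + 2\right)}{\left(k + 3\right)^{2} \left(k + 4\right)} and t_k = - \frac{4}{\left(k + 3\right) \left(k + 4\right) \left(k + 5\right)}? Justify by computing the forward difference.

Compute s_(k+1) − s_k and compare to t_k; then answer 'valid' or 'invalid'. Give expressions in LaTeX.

s_(k+1) = 2*(k + 3)/((k + 4)**2*(k + 5))
s_(k+1) − s_k = 2*(-(k + 2)*(k + 4)*(k + 5) + (k + 3)**3)/((k + 3)**2*(k + 4)**2*(k + 5))
(s_(k+1) − s_k) − t_k = 2*(3*k + 11)/(k**5 + 19*k**4 + 143*k**3 + 533*k**2 + 984*k + 720)

Invalid: residual \frac{2 \left(3 k + 11\right)}{k^{5} + 19 k^{4} + 143 k^{3} + 533 k^{2} + 984 k + 720} ≠ 0.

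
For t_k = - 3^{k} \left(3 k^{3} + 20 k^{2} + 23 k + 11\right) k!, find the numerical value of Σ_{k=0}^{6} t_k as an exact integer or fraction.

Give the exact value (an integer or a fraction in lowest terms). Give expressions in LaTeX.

Ratio r(k) = 3*(3*k**4 + 32*k**3 + 101*k**2 + 129*k + 57)/(3*k**3 + 20*k**2 + 23*k + 11).
A = 3*k + 3, B = 1, C = k**3 + 20*k**2/3 + 23*k/3 + 11/3.
Solve (3*k + 3)·f(k+1) − (1)·f(k) = k**3 + 20*k**2/3 + 23*k/3 + 11/3.
Bound: deg f ≤ 2.
Solve for f: f(k) = (k**2 + 4*k - 2)/3 (degree 2 ≤ 2).
Get s_k = R·t_k = -3**k*(k**2 + 4*k - 2)*factorial(k) with R(k) = B(k−1)f(k)/C(k) = (k**2 + 4*k - 2)/(3*k**3 + 20*k**2 + 23*k + 11).
Δs = -3**k*(3*k**3 + 20*k**2 + 23*k + 11)*factorial(k), as required.
Telescoping: Σ = s_(7) − s_(0) = -826686000 − (2) = -826686002.

Σ = -826686002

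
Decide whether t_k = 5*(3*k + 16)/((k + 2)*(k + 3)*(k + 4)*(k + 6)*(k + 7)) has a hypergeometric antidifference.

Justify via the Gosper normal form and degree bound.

Yes. s_k = 5*k*(k**2 + 11*k + 36)/(36*(k**3 + 11*k**2 + 36*k + 36)).

Compute t_(k+1)/t_k: get (k + 2)*(k + 6)*(3*k + 19)/((k + 5)*(k + 8)*(3*k + 16)).
Factor: A=k + 2; B=k + 8; C=k**2 + 31*k/3 + 80/3.
f must satisfy (k + 2)·f(k+1) − (k + 7)·f(k) = k**2 + 31*k/3 + 80/3.
Bound: deg f ≤ 5.
Coefficient equations give f(k) = k*(k + 4)*(k + 5)*(k**2 + 11*k + 36)/108.
Then R = B(k−1)f/C = k*(k + 4)*(k + 7)*(k**2 + 11*k + 36)/(36*(3*k + 16)), so s_k = R(k)·t_k = 5*k*(k**2 + 11*k + 36)/(36*(k**3 + 11*k**2 + 36*k + 36)).
s_(k+1) − s_k = 5*(3*k + 16)/(k**5 + 22*k**4 + 185*k**3 + 740*k**2 + 1404*k + 1008) = t_k.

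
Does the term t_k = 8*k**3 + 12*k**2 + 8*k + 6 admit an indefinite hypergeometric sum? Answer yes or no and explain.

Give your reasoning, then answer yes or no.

Compute t_(k+1)/t_k: get (4*k**3 + 18*k**2 + 28*k + 17)/(4*k**3 + 6*k**2 + 4*k + 3).
Factor: A=1; B=1; C=k**3 + 3*k**2/2 + k + 3/4.
f must satisfy (1)·f(k+1) − (1)·f(k) = k**3 + 3*k**2/2 + k + 3/4.
deg f ≤ 4 (via 0,0,3).
A polynomial solution: f(k) = k*(k**3 + 2)/4.
R(k) = B(k−1)·f(k)/C(k) = k*(k**3 + 2)/(4*k**3 + 6*k**2 + 4*k + 3); s_k = R·t_k = 2*k*(k**3 + 2).
Δs = 8*k**3 + 12*k**2 + 8*k + 6, as required.

Yes. s_k = 2*k*(k**3 + 2).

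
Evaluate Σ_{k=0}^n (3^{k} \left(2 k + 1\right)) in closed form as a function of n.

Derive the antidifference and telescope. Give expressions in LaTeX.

The ratio is 3*(2*k + 3)/(2*k + 1).
Factor: A=3; B=1; C=k + 1/2.
Key eq: (3)·f(k+1) = (1)·f(k) + (k + 1/2).
Degrees (0,0,1) ⇒ d ≤ 1.
Coefficient equations give f(k) = (k - 1)/2.
So s_k = (B(k−1)f/C)·t_k = ((k - 1)/(2*k + 1))·t_k = 3**k*(k - 1).
Verify: 3**k*(2*k + 1) matches t_k.
Telescope: S(n) = s_(n+1) − s_(0) = 3**(n + 1)*n − (-1) = 3**(n + 1)*n + 1.

S(n) = 3^{n + 1} n + 1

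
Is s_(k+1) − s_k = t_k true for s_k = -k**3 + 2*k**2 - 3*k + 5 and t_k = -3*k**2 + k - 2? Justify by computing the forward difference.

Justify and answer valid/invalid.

Valid — Δs_k = t_k.

s_(k+1) = -k**3 - k**2 - 2*k + 3
s_(k+1) − s_k = -3*k**2 + k - 2
(s_(k+1) − s_k) − t_k = 0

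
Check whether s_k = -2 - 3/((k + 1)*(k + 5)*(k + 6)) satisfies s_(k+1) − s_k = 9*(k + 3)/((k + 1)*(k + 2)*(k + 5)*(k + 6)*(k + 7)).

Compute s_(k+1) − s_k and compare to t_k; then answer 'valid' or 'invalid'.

s_(k+1) = -2 - 3/((k + 2)*(k + 6)*(k + 7))
s_(k+1) − s_k = 9*(k + 3)/(k**5 + 21*k**4 + 163*k**3 + 567*k**2 + 844*k + 420)
(s_(k+1) − s_k) − t_k = 0

Valid: the claim telescopes to t_k.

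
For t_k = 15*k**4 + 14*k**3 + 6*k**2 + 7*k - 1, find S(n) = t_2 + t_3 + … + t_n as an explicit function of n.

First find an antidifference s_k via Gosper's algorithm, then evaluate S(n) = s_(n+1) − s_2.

t_(k+1)/t_k = (15*k**4 + 74*k**3 + 138*k**2 + 121*k + 41)/(15*k**4 + 14*k**3 + 6*k**2 + 7*k - 1).
Gosper form: A/B · C(k+1)/C(k) with A=1, B=1, C=k**4 + 14*k**3/15 + 2*k**2/5 + 7*k/15 - 1/15.
Solve (1)·f(k+1) − (1)·f(k) = k**4 + 14*k**3/15 + 2*k**2/5 + 7*k/15 - 1/15.
Bound: deg f ≤ 5.
Match coefficients ⇒ f(k) = k*(3*k**4 - 4*k**3 + 4*k - 4)/15.
Certificate R = B(k−1)f/C = k*(3*k**4 - 4*k**3 + 4*k - 4)/(15*k**4 + 14*k**3 + 6*k**2 + 7*k - 1) gives s_k = k*(3*k**4 - 4*k**3 + 4*k - 4).
Δs = 15*k**4 + 14*k**3 + 6*k**2 + 7*k - 1, as required.
Evaluate: s_(n+1) = 3*n**5 + 11*n**4 + 14*n**3 + 10*n**2 + 3*n - 1; subtract s_(2) = 40 ⇒ S(n) = 3*n**5 + 11*n**4 + 14*n**3 + 10*n**2 + 3*n - 41.

S(n) = 3*n**5 + 11*n**4 + 14*n**3 + 10*n**2 + 3*n - 41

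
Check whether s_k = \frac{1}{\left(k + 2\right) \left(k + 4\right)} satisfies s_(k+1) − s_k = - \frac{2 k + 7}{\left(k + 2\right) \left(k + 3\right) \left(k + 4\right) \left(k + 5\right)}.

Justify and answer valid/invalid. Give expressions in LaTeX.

valid; difference matches t_k

s_(k+1) = 1/((k + 3)*(k + 5))
s_(k+1) − s_k = (-2*k - 7)/(k**4 + 14*k**3 + 71*k**2 + 154*k + 120)
(s_(k+1) − s_k) − t_k = 0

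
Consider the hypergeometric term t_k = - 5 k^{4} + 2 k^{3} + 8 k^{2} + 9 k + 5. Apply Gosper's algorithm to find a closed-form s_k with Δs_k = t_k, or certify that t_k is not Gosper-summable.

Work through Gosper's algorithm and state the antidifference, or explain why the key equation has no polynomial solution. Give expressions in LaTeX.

s_k = k \left(- k^{4} + 3 k^{3} + k + 2\right)

r(k) = (5*k**4 + 18*k**3 + 16*k**2 - 11*k - 19)/(5*k**4 - 2*k**3 - 8*k**2 - 9*k - 5) after simplifying.
Normal form (A,B,C) = (1, 1, k**4 - 2*k**3/5 - 8*k**2/5 - 9*k/5 - 1).
Need (1)·f(k+1) − (1)·f(k) = k**4 - 2*k**3/5 - 8*k**2/5 - 9*k/5 - 1.
Bound: deg f ≤ 5.
Solve for f: f(k) = k*(k**4 - 3*k**3 - k - 2)/5 (degree 5 ≤ 5).
Certificate R = B(k−1)f/C = k*(k**4 - 3*k**3 - k - 2)/(5*k**4 - 2*k**3 - 8*k**2 - 9*k - 5) gives s_k = k*(-k**4 + 3*k**3 + k + 2).
Δs = -5*k**4 + 2*k**3 + 8*k**2 + 9*k + 5, as required.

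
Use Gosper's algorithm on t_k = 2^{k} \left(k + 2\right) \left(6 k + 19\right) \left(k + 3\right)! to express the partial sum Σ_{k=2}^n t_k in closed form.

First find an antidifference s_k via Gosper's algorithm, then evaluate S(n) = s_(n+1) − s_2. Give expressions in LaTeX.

S(n) = 6 \cdot 2^{n} n \left(n + 4\right)! + 10 \cdot 2^{n} \left(n + 4\right)! - 3840

t_(k+1)/t_k = 2*(k + 3)*(k + 4)*(6*k + 25)/((k + 2)*(6*k + 19)).
Factor: A=2*k + 8; B=1; C=k**2 + 31*k/6 + 19/3.
Set up (2*k + 8)·f(k+1) − (1)·f(k) − (k**2 + 31*k/6 + 19/3) = 0.
Bound: deg f ≤ 1.
A polynomial solution: f(k) = (3*k + 2)/6.
Get s_k = R·t_k = 2**k*(3*k + 2)*factorial(k + 3) with R(k) = B(k−1)f(k)/C(k) = (3*k + 2)/((k + 2)*(6*k + 19)).
s_(k+1) − s_k = 2**k*(k + 2)*(6*k + 19)*factorial(k + 3) = t_k.
Σ_(k=2)^n t_k = s_(n+1) − s_(2) = (2**(n + 1)*(3*n + 5)*factorial(n + 4)) − (3840), i.e. 6*2**n*n*factorial(n + 4) + 10*2**n*factorial(n + 4) - 3840.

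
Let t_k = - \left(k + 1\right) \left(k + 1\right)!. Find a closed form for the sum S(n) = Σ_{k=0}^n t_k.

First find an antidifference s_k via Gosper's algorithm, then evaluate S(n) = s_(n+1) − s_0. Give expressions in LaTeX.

S(n) = 1 - \left(n + 2\right)!

The ratio is (k + 2)**2/(k + 1).
Normal form (A,B,C) = (k + 2, 1, k + 1).
Solve (k + 2)·f(k+1) − (1)·f(k) = k + 1.
Bound: deg f ≤ 0.
A polynomial solution: f(k) = 1.
Certificate R = B(k−1)f/C = 1/(k + 1) gives s_k = -factorial(k + 1).
Verify: -(k + 1)*factorial(k + 1) matches t_k.
s_(n+1) = -factorial(n + 2) and s_(0) = -1, so S(n) = 1 - factorial(n + 2).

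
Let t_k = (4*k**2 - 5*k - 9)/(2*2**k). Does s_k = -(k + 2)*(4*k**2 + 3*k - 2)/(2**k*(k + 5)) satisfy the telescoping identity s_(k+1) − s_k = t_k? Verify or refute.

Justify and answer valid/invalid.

s_(k+1) = -(k + 3)*(3*k + 4*(k + 1)**2 + 1)/(2*2**k*(k + 6))
s_(k+1) − s_k = (4*k**4 + 27*k**3 - 13*k**2 - 165*k - 123)/(2*2**k*(k**2 + 11*k + 30))
(s_(k+1) − s_k) − t_k = 3*(-4*k**3 - 23*k**2 + 28*k + 49)/(2*2**k*(k**2 + 11*k + 30))

Invalid: residual 3*(-4*k**3 - 23*k**2 + 28*k + 49)/(2*2**k*(k**2 + 11*k + 30)) ≠ 0.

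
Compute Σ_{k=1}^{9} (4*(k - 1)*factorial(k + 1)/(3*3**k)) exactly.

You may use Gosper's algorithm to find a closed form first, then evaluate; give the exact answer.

Compute t_(k+1)/t_k: get k*(k + 2)/(3*(k - 1)).
A = k/3 + 2/3, B = 1, C = k - 1.
Need (k/3 + 2/3)·f(k+1) − (1)·f(k) = k - 1.
From deg A=1, deg B=0, deg C=1: d=0.
Solving with deg f ≤ 0: f(k) = 3.
Certificate R = B(k−1)f/C = 3/(k - 1) gives s_k = 4*factorial(k + 1)/3**k.
s_(k+1) − s_k = 4*(k - 1)*factorial(k + 1)/(3*3**k) = t_k.
Telescoping: Σ = s_(10) − s_(1) = 1971200/729 − (8/3) = 1969256/729.

Σ = 1969256/729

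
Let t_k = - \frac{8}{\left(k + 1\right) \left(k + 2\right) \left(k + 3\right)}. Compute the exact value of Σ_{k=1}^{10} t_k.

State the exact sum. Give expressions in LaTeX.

t_(k+1)/t_k = (k + 1)/(k + 4).
Gosper form: A/B · C(k+1)/C(k) with A=k + 1, B=k + 4, C=1.
Set up (k + 1)·f(k+1) − (k + 3)·f(k) − (1) = 0.
d = 2 from the (1,1,0) case.
Match coefficients ⇒ f(k) = k*(k + 3)/4.
Certificate R = B(k−1)f/C = k*(k + 3)**2/4 gives s_k = 2*k*(-k - 3)/((k + 1)*(k + 2)).
Check: Δs_k = -8/(k**3 + 6*k**2 + 11*k + 6). ✓
Evaluate s at k=11 and k=1: -77/39 and -4/3; difference -25/39.

Σ = -25/39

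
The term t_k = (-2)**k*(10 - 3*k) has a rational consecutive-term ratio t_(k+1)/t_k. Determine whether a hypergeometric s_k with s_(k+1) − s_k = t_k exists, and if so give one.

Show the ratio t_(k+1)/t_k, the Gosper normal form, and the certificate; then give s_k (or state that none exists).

s_k = (-2)**k*(k - 4)

The ratio is 2*(7 - 3*k)/(3*k - 10).
Take A(k)=-2, B(k)=1, C(k)=k - 10/3.
Set up (-2)·f(k+1) − (1)·f(k) − (k - 10/3) = 0.
deg f ≤ 1 (via 0,0,1).
Match coefficients ⇒ f(k) = -(k - 4)/3.
Then R = B(k−1)f/C = -(k - 4)/(3*k - 10), so s_k = R(k)·t_k = (-2)**k*(k - 4).
Check: Δs_k = (-2)**k*(10 - 3*k). ✓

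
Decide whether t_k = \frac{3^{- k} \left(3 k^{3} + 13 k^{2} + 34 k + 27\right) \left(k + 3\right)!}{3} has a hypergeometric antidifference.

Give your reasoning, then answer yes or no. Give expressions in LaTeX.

Yes. s_k = 3^{- k} \left(3 k^{2} + 4 k - 1\right) \left(k + 3\right)!.

The ratio is (3*k**4 + 34*k**3 + 157*k**2 + 353*k + 308)/(3*(3*k**3 + 13*k**2 + 34*k + 27)).
Factor: A=k/3 + 4/3; B=1; C=k**3 + 13*k**2/3 + 34*k/3 + 9.
Set up (k/3 + 4/3)·f(k+1) − (1)·f(k) − (k**3 + 13*k**2/3 + 34*k/3 + 9) = 0.
d = 2 from the (1,0,3) case.
A polynomial solution: f(k) = 3*k**2 + 4*k - 1.
Get s_k = R·t_k = (3*k**2 + 4*k - 1)*factorial(k + 3)/3**k with R(k) = B(k−1)f(k)/C(k) = 3*(3*k**2 + 4*k - 1)/(3*k**3 + 13*k**2 + 34*k + 27).
Check: Δs_k = (3*k**3 + 13*k**2 + 34*k + 27)*factorial(k + 3)/(3*3**k). ✓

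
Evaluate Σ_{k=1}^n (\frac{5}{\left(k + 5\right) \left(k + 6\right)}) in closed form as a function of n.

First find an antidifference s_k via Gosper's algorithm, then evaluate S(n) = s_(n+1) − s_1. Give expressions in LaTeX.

Compute t_(k+1)/t_k: get (k + 5)/(k + 7).
Take A(k)=k + 5, B(k)=k + 7, C(k)=1.
Need (k + 5)·f(k+1) − (k + 6)·f(k) = 1.
Bound: deg f ≤ 1.
Coefficient equations give f(k) = k/5.
So s_k = (B(k−1)f/C)·t_k = (k*(k + 6)/5)·t_k = k/(k + 5).
Δs = 5/(k**2 + 11*k + 30), as required.
s_(n+1) = (n + 1)/(n + 6) and s_(1) = 1/6, so S(n) = 5*n/(6*(n + 6)).

S(n) = \frac{5 n}{6 \left(n + 6\right)}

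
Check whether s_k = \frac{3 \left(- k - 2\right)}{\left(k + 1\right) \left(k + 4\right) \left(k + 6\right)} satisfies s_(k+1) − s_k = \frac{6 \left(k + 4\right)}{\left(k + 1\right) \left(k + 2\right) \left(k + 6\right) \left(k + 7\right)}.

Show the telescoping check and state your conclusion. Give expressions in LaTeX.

Invalid: residual \frac{6 \left(- 3 k^{2} - 25 k - 46\right)}{k^{6} + 25 k^{5} + 247 k^{4} + 1219 k^{3} + 3112 k^{2} + 3796 k + 1680} ≠ 0.

s_(k+1) = 3*(-k - 3)/((k + 2)*(k + 5)*(k + 7))
s_(k+1) − s_k = 6*(k**3 + 10*k**2 + 31*k + 34)/(k**6 + 25*k**5 + 247*k**4 + 1219*k**3 + 3112*k**2 + 3796*k + 1680)
(s_(k+1) − s_k) − t_k = 6*(-3*k**2 - 25*k - 46)/(k**6 + 25*k**5 + 247*k**4 + 1219*k**3 + 3112*k**2 + 3796*k + 1680)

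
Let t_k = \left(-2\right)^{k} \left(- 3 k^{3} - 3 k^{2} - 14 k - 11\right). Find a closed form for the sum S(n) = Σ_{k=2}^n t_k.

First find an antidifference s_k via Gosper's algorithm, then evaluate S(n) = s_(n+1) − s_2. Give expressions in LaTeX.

Ratio r(k) = 2*(-3*k**3 - 12*k**2 - 29*k - 31)/(3*k**3 + 3*k**2 + 14*k + 11).
Normal form (A,B,C) = (-2, 1, k**3 + k**2 + 14*k/3 + 11/3).
Set up (-2)·f(k+1) − (1)·f(k) − (k**3 + k**2 + 14*k/3 + 11/3) = 0.
Bound: deg f ≤ 3.
Solving with deg f ≤ 3: f(k) = -(k**3 - k**2 + 4*k + 1)/3.
Then R = B(k−1)f/C = -(k**3 - k**2 + 4*k + 1)/(3*k**3 + 3*k**2 + 14*k + 11), so s_k = R(k)·t_k = (-2)**k*(k**3 - k**2 + 4*k + 1).
Δs = (-2)**k*(-3*k**3 - 3*k**2 - 14*k - 11), as required.
Σ_(k=2)^n t_k = s_(n+1) − s_(2) = ((-2)**(n + 1)*(n**3 + 2*n**2 + 5*n + 5)) − (52), i.e. -2*(-2)**n*n**3 - 10*(-2)**n*n - 10*(-2)**n + 2*(-2)**(n + 1)*n**2 - 52.

S(n) = - 2 \left(-2\right)^{n} n^{3} - 10 \left(-2\right)^{n} n - 10 \left(-2\right)^{n} + 2 \left(-2\right)^{n + 1} n^{2} - 52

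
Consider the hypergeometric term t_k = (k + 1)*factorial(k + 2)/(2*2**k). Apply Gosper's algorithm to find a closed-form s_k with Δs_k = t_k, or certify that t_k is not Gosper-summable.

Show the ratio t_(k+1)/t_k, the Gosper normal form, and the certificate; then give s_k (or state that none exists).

s_k = factorial(k + 2)/2**k

t_(k+1)/t_k = (k + 2)*(k + 3)/(2*(k + 1)).
So A=k/2 + 3/2 and B=1, with C=k + 1.
f must satisfy (k/2 + 3/2)·f(k+1) − (1)·f(k) = k + 1.
From deg A=1, deg B=0, deg C=1: d=0.
A polynomial solution: f(k) = 2.
Certificate R = B(k−1)f/C = 2/(k + 1) gives s_k = factorial(k + 2)/2**k.
Check: Δs_k = (k + 1)*factorial(k + 2)/(2*2**k). ✓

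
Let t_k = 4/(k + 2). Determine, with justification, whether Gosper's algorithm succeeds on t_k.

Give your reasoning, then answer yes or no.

No — t_k has no hypergeometric antidifference.

The ratio is (k + 2)/(k + 3).
Factor: A=k + 2; B=k + 3; C=1.
Set up (k + 2)·f(k+1) − (k + 2)·f(k) − (1) = 0.
Bound: deg f ≤ 0.
f = c0 ⇒ A·f(k+1) − B(k−1)·f(k) − C = -1. The system {-1 = 0} is inconsistent; no antidifference.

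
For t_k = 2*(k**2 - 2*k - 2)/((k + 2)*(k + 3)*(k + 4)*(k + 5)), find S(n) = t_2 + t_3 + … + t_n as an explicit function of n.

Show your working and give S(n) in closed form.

S(n) = (2*n**3 - 6*n**2 - 11*n + 15)/(15*(n**3 + 12*n**2 + 47*n + 60))

r(k) = (k + 2)*(2*k - (k + 1)**2 + 4)/((k + 6)*(-k**2 + 2*k + 2)) after simplifying.
Normal form (A,B,C) = (k + 2, k + 6, k**2 - 2*k - 2).
Set up (k + 2)·f(k+1) − (k + 5)·f(k) − (k**2 - 2*k - 2) = 0.
Bound: deg f ≤ 3.
Coefficient equations give f(k) = k*(k**2 - 15*k - 10)/24.
So s_k = (B(k−1)f/C)·t_k = (k*(k + 5)*(k**2 - 15*k - 10)/(24*(k**2 - 2*k - 2)))·t_k = k*(k**2 - 15*k - 10)/(12*(k + 2)*(k + 3)*(k + 4)).
Check: Δs_k = 2*(k**2 - 2*k - 2)/(k**4 + 14*k**3 + 71*k**2 + 154*k + 120). ✓
s_(n+1) = (n**3 - 12*n**2 - 37*n - 24)/(12*(n**3 + 12*n**2 + 47*n + 60)) and s_(2) = -1/20, so S(n) = (2*n**3 - 6*n**2 - 11*n + 15)/(15*(n**3 + 12*n**2 + 47*n + 60)).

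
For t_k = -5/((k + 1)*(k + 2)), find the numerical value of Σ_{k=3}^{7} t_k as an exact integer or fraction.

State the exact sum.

t_(k+1)/t_k = (k + 1)/(k + 3).
Gosper form: A/B · C(k+1)/C(k) with A=k + 1, B=k + 3, C=1.
Set up (k + 1)·f(k+1) − (k + 2)·f(k) − (1) = 0.
Bound: deg f ≤ 1.
Solving with deg f ≤ 1: f(k) = k.
Get s_k = R·t_k = -5*k/(k + 1) with R(k) = B(k−1)f(k)/C(k) = k*(k + 2).
Check: Δs_k = -5/(k**2 + 3*k + 2). ✓
Σ_(k=3)^(7) t_k = s_(8) − s_(3) = -40/9 − (-15/4) = -25/36.

Σ = -25/36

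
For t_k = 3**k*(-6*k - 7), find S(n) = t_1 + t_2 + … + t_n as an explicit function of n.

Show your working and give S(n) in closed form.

Step 1: r(k) = 3*(6*k + 13)/(6*k + 7).
Normal form (A,B,C) = (3, 1, k + 7/6).
Solve (3)·f(k+1) − (1)·f(k) = k + 7/6.
Bound: deg f ≤ 1.
Solving with deg f ≤ 1: f(k) = (3*k - 1)/6.
Then R = B(k−1)f/C = (3*k - 1)/(6*k + 7), so s_k = R(k)·t_k = 3**k*(1 - 3*k).
Verify: 3**k*(-6*k - 7) matches t_k.
Σ_(k=1)^n t_k = s_(n+1) − s_(1) = (3**(n + 1)*(-3*n - 2)) − (-6), i.e. -9*3**n*n - 6*3**n + 6.

S(n) = -9*3**n*n - 6*3**n + 6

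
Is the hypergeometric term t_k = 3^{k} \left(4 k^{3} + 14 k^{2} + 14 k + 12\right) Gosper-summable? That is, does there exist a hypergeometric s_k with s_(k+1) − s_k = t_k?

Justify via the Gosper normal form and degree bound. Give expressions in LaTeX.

Yes. s_k = 2 \cdot 3^{k} k \left(k^{2} - k + 2\right).

The ratio is 3*(2*k**3 + 13*k**2 + 27*k + 22)/(2*k**3 + 7*k**2 + 7*k + 6).
Normal form (A,B,C) = (3, 1, k**3 + 7*k**2/2 + 7*k/2 + 3).
Need (3)·f(k+1) − (1)·f(k) = k**3 + 7*k**2/2 + 7*k/2 + 3.
d = 3 from the (0,0,3) case.
Match coefficients ⇒ f(k) = k*(k**2 - k + 2)/2.
Get s_k = R·t_k = 2*3**k*k*(k**2 - k + 2) with R(k) = B(k−1)f(k)/C(k) = k*(k**2 - k + 2)/(2*k**3 + 7*k**2 + 7*k + 6).
s_(k+1) − s_k = 3**k*(4*k**3 + 14*k**2 + 14*k + 12) = t_k.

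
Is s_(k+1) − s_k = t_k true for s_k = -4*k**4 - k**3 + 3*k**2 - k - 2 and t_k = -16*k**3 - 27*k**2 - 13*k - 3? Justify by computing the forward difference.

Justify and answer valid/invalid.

Valid: the claim telescopes to t_k.

s_(k+1) = -k - 4*(k + 1)**4 - (k + 1)**3 + 3*(k + 1)**2 - 3
s_(k+1) − s_k = -16*k**3 - 27*k**2 - 13*k - 3
(s_(k+1) − s_k) − t_k = 0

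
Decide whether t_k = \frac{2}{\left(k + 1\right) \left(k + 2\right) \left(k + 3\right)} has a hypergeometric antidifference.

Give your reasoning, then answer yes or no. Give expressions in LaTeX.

The ratio is (k + 1)/(k + 4).
Normal form (A,B,C) = (k + 1, k + 4, 1).
Key eq: (k + 1)·f(k+1) = (k + 3)·f(k) + (1).
Bound: deg f ≤ 2.
Solving with deg f ≤ 2: f(k) = k*(k + 3)/4.
Then R = B(k−1)f/C = k*(k + 3)**2/4, so s_k = R(k)·t_k = k*(k + 3)/(2*(k + 1)*(k + 2)).
Δs = 2/(k**3 + 6*k**2 + 11*k + 6), as required.

Yes. s_k = \frac{k \left(k + 3\right)}{2 \left(k + 1\right) \left(k + 2\right)}.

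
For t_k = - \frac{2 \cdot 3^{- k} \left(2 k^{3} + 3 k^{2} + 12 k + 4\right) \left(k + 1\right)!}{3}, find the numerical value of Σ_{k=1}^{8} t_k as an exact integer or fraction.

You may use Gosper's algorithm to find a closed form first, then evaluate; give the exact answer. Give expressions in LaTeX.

Σ = -15499180/243

Ratio r(k) = (2*k**4 + 13*k**3 + 42*k**2 + 69*k + 42)/(3*(2*k**3 + 3*k**2 + 12*k + 4)).
Factor: A=k/3 + 2/3; B=1; C=k**3 + 3*k**2/2 + 6*k + 2.
Solve (k/3 + 2/3)·f(k+1) − (1)·f(k) = k**3 + 3*k**2/2 + 6*k + 2.
deg f ≤ 2 (via 1,0,3).
Match coefficients ⇒ f(k) = 3*(2*k**2 + k + 2)/2.
Then R = B(k−1)f/C = 3*(2*k**2 + k + 2)/(2*k**3 + 3*k**2 + 12*k + 4), so s_k = R(k)·t_k = -2*(2*k**2 + k + 2)*factorial(k + 1)/3**k.
Check: Δs_k = -2*(2*k**3 + 3*k**2 + 12*k + 4)*factorial(k + 1)/(3*3**k). ✓
Σ_(k=1)^(8) t_k = s_(9) − s_(1) = -15500800/243 − (-20/3) = -15499180/243.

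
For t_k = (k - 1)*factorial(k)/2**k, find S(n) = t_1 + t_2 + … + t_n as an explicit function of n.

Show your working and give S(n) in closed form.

t_(k+1)/t_k = k*(k + 1)/(2*(k - 1)).
Gosper form: A/B · C(k+1)/C(k) with A=k/2 + 1/2, B=1, C=k - 1.
Set up (k/2 + 1/2)·f(k+1) − (1)·f(k) − (k - 1) = 0.
Bound: deg f ≤ 0.
Solve for f: f(k) = 2 (degree 0 ≤ 0).
Get s_k = R·t_k = 2**(1 - k)*factorial(k) with R(k) = B(k−1)f(k)/C(k) = 2/(k - 1).
Δs = (k - 1)*factorial(k)/2**k, as required.
Telescope: S(n) = s_(n+1) − s_(1) = factorial(n + 1)/2**n − (1) = (-2**n + n*factorial(n) + factorial(n))/2**n.

S(n) = (-2**n + n*factorial(n) + factorial(n))/2**n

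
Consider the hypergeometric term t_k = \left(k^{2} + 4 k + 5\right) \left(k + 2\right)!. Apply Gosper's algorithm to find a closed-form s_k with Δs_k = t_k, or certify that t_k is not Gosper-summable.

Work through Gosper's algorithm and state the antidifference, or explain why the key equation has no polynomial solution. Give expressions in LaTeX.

t_(k+1)/t_k = (k + 3)*(4*k + (k + 1)**2 + 9)/(k**2 + 4*k + 5).
So A=k + 3 and B=1, with C=k**2 + 4*k + 5.
Solve (k + 3)·f(k+1) − (1)·f(k) = k**2 + 4*k + 5.
From deg A=1, deg B=0, deg C=2: d=1.
Solve for f: f(k) = k + 1 (degree 1 ≤ 1).
Get s_k = R·t_k = (k + 1)*factorial(k + 2) with R(k) = B(k−1)f(k)/C(k) = (k + 1)/(k**2 + 4*k + 5).
s_(k+1) − s_k = (k**2 + 4*k + 5)*factorial(k + 2) = t_k.

s_k = \left(k + 1\right) \left(k + 2\right)!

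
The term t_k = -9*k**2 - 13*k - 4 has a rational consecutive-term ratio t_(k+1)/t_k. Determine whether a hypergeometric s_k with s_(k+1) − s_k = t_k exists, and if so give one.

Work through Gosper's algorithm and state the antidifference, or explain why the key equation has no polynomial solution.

Compute t_(k+1)/t_k: get (9*k**2 + 31*k + 26)/(9*k**2 + 13*k + 4).
So A=1 and B=1, with C=k**2 + 13*k/9 + 4/9.
Set up (1)·f(k+1) − (1)·f(k) − (k**2 + 13*k/9 + 4/9) = 0.
d = 3 from the (0,0,2) case.
Match coefficients ⇒ f(k) = k*(k + 1)*(3*k - 1)/9.
So s_k = (B(k−1)f/C)·t_k = (k*(3*k - 1)/(9*k + 4))·t_k = k*(-3*k**2 - 2*k + 1).
Verify: -9*k**2 - 13*k - 4 matches t_k.

s_k = k*(-3*k**2 - 2*k + 1)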